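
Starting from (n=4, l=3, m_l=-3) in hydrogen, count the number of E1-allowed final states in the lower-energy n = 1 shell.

0

E1 requires l_f ∈ {2, 4}, but neither lies in [0, 0], so no final state is reachable.
Total: 0.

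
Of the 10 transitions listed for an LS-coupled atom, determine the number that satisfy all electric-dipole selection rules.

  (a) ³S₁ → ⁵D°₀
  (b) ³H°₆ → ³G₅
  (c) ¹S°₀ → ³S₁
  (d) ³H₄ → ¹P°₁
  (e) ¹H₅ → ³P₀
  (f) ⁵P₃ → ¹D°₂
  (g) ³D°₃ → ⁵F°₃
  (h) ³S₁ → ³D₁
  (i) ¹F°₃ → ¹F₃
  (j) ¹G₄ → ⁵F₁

(a) forbidden (ΔS, ΔL fail)
(b) allowed
(c) forbidden (ΔS, ΔL fail)
(d) forbidden (ΔS, ΔL, ΔJ fail)
(e) forbidden (parity, ΔS, ΔL, ΔJ fail)
(f) forbidden (ΔS fails)
(g) forbidden (parity, ΔS fail)
(h) forbidden (parity, ΔL fail)
(i) allowed
(j) forbidden (parity, ΔS, ΔJ fail)
Total allowed: 2 of 10.

2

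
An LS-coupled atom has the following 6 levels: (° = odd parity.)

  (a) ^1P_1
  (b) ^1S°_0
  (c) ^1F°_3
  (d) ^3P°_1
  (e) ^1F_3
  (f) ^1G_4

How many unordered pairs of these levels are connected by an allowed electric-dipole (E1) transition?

3

(a)–(b): allowed.
(a)–(c): forbidden (ΔL, ΔJ).
(a)–(d): forbidden (ΔS).
(a)–(e): forbidden (parity, ΔL, ΔJ).
(a)–(f): forbidden (parity, ΔL, ΔJ).
(b)–(c): forbidden (parity, ΔL, ΔJ).
(b)–(d): forbidden (parity, ΔS).
(b)–(e): forbidden (ΔL, ΔJ).
(b)–(f): forbidden (ΔL, ΔJ).
(c)–(d): forbidden (parity, ΔS, ΔL, ΔJ).
(c)–(e): allowed.
(c)–(f): allowed.
(d)–(e): forbidden (ΔS, ΔL, ΔJ).
(d)–(f): forbidden (ΔS, ΔL, ΔJ).
(e)–(f): forbidden (parity).
Allowed pairs: 3 of 15.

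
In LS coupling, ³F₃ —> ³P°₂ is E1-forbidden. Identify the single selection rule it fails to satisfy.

the ΔL = 0, ±1 rule

Reading off the term symbols: S 1→1, L 3→1, J 3→2, parity even→odd.
Parity must change: even → odd — ok.
ΔS = 0: S: 1 → 1 — ok.
ΔL = 0, ±1 (not L=0↔0): L: 3 → 1, ΔL = -2 — fails.
ΔJ = 0, ±1 (not J=0↔0): J: 3 → 2, ΔJ = -1 — ok.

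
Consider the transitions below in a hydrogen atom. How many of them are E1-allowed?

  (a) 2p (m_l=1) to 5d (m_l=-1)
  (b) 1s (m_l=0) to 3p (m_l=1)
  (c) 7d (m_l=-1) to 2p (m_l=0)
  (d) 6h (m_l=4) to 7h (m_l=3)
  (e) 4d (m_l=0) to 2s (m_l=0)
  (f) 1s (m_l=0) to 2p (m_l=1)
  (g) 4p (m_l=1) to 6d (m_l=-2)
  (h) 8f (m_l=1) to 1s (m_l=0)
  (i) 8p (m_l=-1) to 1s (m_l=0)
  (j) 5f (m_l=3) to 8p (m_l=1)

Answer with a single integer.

4

(a) forbidden — Δm_l = -2 (E1 requires Δm_l = 0, ±1)
(b) allowed
(c) allowed
(d) forbidden — Δl = +0 (E1 requires Δl = ±1)
(e) forbidden — Δl = -2 (E1 requires Δl = ±1)
(f) allowed
(g) forbidden — Δm_l = -3 (E1 requires Δm_l = 0, ±1)
(h) forbidden — Δl = -3 (E1 requires Δl = ±1)
(i) allowed
(j) forbidden — Δl = -2 (E1 requires Δl = ±1); Δm_l = -2 (E1 requires Δm_l = 0, ±1)
Total allowed: 4 of 10.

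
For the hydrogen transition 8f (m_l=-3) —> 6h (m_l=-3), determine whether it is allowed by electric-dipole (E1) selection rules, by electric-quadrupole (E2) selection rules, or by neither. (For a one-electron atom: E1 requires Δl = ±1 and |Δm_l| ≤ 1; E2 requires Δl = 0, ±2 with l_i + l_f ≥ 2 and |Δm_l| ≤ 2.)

E2

Δl = 5 − 3 = +2; l_i + l_f = 8.
Δm_l = +0.
E1 (Δl = ±1, |Δm_l| ≤ 1): not satisfied.
E2 (Δl = 0,±2, l_i+l_f ≥ 2, |Δm_l| ≤ 2): satisfied.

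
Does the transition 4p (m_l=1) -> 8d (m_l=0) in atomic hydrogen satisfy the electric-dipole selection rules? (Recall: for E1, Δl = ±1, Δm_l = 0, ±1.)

allowed

l: 1 → 2 (Δl = +1). Δl = ±1 ok.
Δm_l = 0 − (1) = -1. E1 requires Δm_l = 0, ±1: ok.
All E1 selection rules are satisfied.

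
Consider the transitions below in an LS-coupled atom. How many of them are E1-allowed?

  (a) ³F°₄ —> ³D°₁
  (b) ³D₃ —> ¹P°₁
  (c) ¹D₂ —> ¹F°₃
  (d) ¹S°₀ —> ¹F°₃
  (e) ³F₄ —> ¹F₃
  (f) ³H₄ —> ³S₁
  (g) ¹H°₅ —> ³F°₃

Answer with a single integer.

1

(a) forbidden (parity, ΔJ fail)
(b) forbidden (ΔS, ΔJ fail)
(c) allowed
(d) forbidden (parity, ΔL, ΔJ fail)
(e) forbidden (parity, ΔS fail)
(f) forbidden (parity, ΔL, ΔJ fail)
(g) forbidden (parity, ΔS, ΔL, ΔJ fail)
Total allowed: 1 of 7.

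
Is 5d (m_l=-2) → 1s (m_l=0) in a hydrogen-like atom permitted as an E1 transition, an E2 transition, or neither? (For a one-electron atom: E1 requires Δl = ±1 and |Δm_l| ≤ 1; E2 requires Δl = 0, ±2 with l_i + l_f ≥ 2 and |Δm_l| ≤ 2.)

Δl = 0 − 2 = -2; l_i + l_f = 2.
Δm_l = +2.
E1 (Δl = ±1, |Δm_l| ≤ 1): not satisfied.
E2 (Δl = 0,±2, l_i+l_f ≥ 2, |Δm_l| ≤ 2): satisfied.

E2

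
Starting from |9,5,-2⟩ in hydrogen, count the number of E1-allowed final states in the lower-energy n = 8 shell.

E1 requires Δl = ±1, so l_f ∈ {4, 6}; with 0 ≤ l_f ≤ n_f−1 = 7, the allowed l_f values are {4, 6}.
For l_f = 4: m_f ∈ {m_i−1, m_i, m_i+1} ∩ [−4, 4] = {-3, -2, -1} → 3 states.
For l_f = 6: m_f ∈ {m_i−1, m_i, m_i+1} ∩ [−6, 6] = {-3, -2, -1} → 3 states.
Total: 6.

6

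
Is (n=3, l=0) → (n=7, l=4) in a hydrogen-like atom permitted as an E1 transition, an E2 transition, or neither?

Δl = 4 − 0 = +4; l_i + l_f = 4.
E1 (Δl = ±1): not satisfied.
E2 (Δl = 0,±2, l_i+l_f ≥ 2): not satisfied.

neither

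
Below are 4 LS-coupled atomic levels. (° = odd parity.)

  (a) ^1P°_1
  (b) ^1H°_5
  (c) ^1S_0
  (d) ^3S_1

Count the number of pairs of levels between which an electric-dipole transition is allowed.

1

(a)–(b): forbidden (parity, ΔL, ΔJ).
(a)–(c): allowed.
(a)–(d): forbidden (ΔS).
(b)–(c): forbidden (ΔL, ΔJ).
(b)–(d): forbidden (ΔS, ΔL, ΔJ).
(c)–(d): forbidden (parity, ΔS, ΔL).
Allowed pairs: 1 of 6.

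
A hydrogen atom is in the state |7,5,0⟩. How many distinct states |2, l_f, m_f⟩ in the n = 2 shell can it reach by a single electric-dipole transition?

E1 requires l_f ∈ {4, 6}, but neither lies in [0, 1], so no final state is reachable.
Total: 0.

0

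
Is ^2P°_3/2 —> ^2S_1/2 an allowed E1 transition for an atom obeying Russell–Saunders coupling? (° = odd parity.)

Reading off the term symbols: S 1/2→1/2, L 1→0, J 3/2→1/2, parity odd→even.
Parity must change: odd → even — ✓.
ΔS = 0: S: 1/2 → 1/2 — ✓.
ΔL = 0, ±1 (not L=0↔0): L: 1 → 0, ΔL = -1 — ✓.
ΔJ = 0, ±1 (not J=0↔0): J: 3/2 → 1/2, ΔJ = -1 — ✓.
All four E1 rules are satisfied.

allowed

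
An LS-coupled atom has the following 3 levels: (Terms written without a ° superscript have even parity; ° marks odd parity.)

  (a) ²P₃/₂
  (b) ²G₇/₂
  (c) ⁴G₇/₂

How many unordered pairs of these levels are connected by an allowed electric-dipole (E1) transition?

0

(a)–(b): forbidden (parity, ΔL, ΔJ).
(a)–(c): forbidden (parity, ΔS, ΔL, ΔJ).
(b)–(c): forbidden (parity, ΔS).
Allowed pairs: 0 of 3.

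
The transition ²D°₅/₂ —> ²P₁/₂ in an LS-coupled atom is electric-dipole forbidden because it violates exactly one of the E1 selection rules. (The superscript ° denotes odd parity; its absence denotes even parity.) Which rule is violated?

the ΔJ = 0, ±1 rule

Reading off the term symbols: S 1/2→1/2, L 2→1, J 5/2→1/2, parity odd→even.
Parity must change: odd → even — ✓.
ΔS = 0: S: 1/2 → 1/2 — ✓.
ΔL = 0, ±1 (not L=0↔0): L: 2 → 1, ΔL = -1 — ✓.
ΔJ = 0, ±1 (not J=0↔0): J: 5/2 → 1/2, ΔJ = -2 — ✗.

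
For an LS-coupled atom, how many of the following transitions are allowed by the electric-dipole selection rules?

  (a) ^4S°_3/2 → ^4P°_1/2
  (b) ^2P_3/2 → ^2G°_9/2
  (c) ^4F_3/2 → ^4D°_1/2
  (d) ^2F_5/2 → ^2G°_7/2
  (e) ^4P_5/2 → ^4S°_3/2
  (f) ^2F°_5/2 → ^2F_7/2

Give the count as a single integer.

(a) forbidden (parity fails)
(b) forbidden (ΔL, ΔJ fail)
(c) allowed
(d) allowed
(e) allowed
(f) allowed
Total allowed: 4 of 6.

4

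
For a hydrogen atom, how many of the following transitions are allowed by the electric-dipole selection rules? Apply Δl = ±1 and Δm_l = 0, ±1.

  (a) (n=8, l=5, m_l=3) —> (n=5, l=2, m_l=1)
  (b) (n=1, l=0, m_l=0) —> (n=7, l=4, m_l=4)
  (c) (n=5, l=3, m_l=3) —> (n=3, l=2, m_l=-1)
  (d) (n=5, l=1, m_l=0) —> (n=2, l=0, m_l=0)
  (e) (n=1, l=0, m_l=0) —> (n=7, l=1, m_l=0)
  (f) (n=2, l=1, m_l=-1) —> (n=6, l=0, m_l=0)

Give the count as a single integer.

3

(a) forbidden — Δl = -3 (E1 requires Δl = ±1); Δm_l = -2 (E1 requires Δm_l = 0, ±1)
(b) forbidden — Δl = +4 (E1 requires Δl = ±1); Δm_l = +4 (E1 requires Δm_l = 0, ±1)
(c) forbidden — Δm_l = -4 (E1 requires Δm_l = 0, ±1)
(d) allowed
(e) allowed
(f) allowed
Total allowed: 3 of 6.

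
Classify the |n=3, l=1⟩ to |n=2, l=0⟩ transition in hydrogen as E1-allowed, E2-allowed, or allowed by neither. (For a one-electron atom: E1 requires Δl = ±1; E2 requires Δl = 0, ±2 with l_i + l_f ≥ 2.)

E1

Δl = 0 − 1 = -1; l_i + l_f = 1.
E1 (Δl = ±1): satisfied.
E2 (Δl = 0,±2, l_i+l_f ≥ 2): not satisfied.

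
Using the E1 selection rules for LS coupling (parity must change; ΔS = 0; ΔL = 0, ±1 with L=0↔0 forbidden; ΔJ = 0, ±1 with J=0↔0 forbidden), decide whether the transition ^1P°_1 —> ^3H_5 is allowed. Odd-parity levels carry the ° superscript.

forbidden

Parity must change: odd → even — ok.
ΔS = 0: S: 0 → 1 — fails.
ΔL = 0, ±1 (not L=0↔0): L: 1 → 5, ΔL = +4 — fails.
ΔJ = 0, ±1 (not J=0↔0): J: 1 → 5, ΔJ = +4 — fails.
Rule(s) violated: ΔS, ΔL, ΔJ.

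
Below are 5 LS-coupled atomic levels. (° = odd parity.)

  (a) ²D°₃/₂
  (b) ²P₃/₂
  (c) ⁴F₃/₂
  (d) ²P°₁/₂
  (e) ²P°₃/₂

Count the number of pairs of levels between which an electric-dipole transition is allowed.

3

(a)–(b): allowed.
(a)–(c): forbidden (ΔS).
(a)–(d): forbidden (parity).
(a)–(e): forbidden (parity).
(b)–(c): forbidden (parity, ΔS, ΔL).
(b)–(d): allowed.
(b)–(e): allowed.
(c)–(d): forbidden (ΔS, ΔL).
(c)–(e): forbidden (ΔS, ΔL).
(d)–(e): forbidden (parity).
Allowed pairs: 3 of 10.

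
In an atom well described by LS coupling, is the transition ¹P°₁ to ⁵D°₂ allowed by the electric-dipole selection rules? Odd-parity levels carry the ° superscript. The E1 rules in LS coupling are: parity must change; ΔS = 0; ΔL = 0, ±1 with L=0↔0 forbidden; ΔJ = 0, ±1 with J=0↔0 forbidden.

ΔS = 0: S: 0 → 2 — fails.
ΔJ = 0, ±1 (not J=0↔0): J: 1 → 2, ΔJ = +1 — ok.
Parity must change: odd → odd — fails.
ΔL = 0, ±1 (not L=0↔0): L: 1 → 2, ΔL = +1 — ok.
Rule(s) violated: parity, ΔS.

forbidden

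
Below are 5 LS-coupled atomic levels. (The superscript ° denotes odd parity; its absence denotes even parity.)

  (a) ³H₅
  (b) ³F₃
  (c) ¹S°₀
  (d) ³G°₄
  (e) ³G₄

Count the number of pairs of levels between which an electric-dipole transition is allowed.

3

(a)–(b): forbidden (parity, ΔL, ΔJ).
(a)–(c): forbidden (ΔS, ΔL, ΔJ).
(a)–(d): allowed.
(a)–(e): forbidden (parity).
(b)–(c): forbidden (ΔS, ΔL, ΔJ).
(b)–(d): allowed.
(b)–(e): forbidden (parity).
(c)–(d): forbidden (parity, ΔS, ΔL, ΔJ).
(c)–(e): forbidden (ΔS, ΔL, ΔJ).
(d)–(e): allowed.
Allowed pairs: 3 of 10.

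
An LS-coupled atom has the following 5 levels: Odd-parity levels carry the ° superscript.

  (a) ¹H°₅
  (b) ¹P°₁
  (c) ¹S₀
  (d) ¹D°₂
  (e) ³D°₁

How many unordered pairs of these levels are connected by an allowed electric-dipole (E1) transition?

1

(a)–(b): forbidden (parity, ΔL, ΔJ).
(a)–(c): forbidden (ΔL, ΔJ).
(a)–(d): forbidden (parity, ΔL, ΔJ).
(a)–(e): forbidden (parity, ΔS, ΔL, ΔJ).
(b)–(c): allowed.
(b)–(d): forbidden (parity).
(b)–(e): forbidden (parity, ΔS).
(c)–(d): forbidden (ΔL, ΔJ).
(c)–(e): forbidden (ΔS, ΔL).
(d)–(e): forbidden (parity, ΔS).
Allowed pairs: 1 of 10.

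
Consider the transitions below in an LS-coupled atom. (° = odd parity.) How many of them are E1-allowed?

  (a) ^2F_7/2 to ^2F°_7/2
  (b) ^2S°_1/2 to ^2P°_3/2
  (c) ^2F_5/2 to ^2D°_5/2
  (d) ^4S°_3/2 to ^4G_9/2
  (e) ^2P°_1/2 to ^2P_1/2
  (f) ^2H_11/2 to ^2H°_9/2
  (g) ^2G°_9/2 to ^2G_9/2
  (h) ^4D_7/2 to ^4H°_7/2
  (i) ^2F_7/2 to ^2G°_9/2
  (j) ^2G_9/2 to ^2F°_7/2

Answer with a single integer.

7

(a) allowed
(b) forbidden (parity fails)
(c) allowed
(d) forbidden (ΔL, ΔJ fail)
(e) allowed
(f) allowed
(g) allowed
(h) forbidden (ΔL fails)
(i) allowed
(j) allowed
Total allowed: 7 of 10.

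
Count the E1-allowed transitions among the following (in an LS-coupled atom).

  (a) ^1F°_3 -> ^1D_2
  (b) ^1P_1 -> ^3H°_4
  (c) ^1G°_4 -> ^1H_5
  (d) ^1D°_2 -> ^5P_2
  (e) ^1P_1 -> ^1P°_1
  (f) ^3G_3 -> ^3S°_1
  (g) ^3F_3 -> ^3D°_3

(a) allowed
(b) forbidden (ΔS, ΔL, ΔJ fail)
(c) allowed
(d) forbidden (ΔS fails)
(e) allowed
(f) forbidden (ΔL, ΔJ fail)
(g) allowed
Total allowed: 4 of 7.

4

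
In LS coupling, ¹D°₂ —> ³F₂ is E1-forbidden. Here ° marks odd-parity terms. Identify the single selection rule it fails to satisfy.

the ΔS = 0 rule

Parity must change: odd → even — ok.
ΔJ = 0, ±1 (not J=0↔0): J: 2 → 2, ΔJ = +0 — ok.
ΔS = 0: S: 0 → 1 — fails.
ΔL = 0, ±1 (not L=0↔0): L: 2 → 3, ΔL = +1 — ok.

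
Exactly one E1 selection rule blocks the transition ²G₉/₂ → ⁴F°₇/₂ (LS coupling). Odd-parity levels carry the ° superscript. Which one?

the ΔS = 0 rule

Parity must change: even → odd — passes.
ΔS = 0: S: 1/2 → 3/2 — fails.
ΔL = 0, ±1 (not L=0↔0): L: 4 → 3, ΔL = -1 — passes.
ΔJ = 0, ±1 (not J=0↔0): J: 9/2 → 7/2, ΔJ = -1 — passes.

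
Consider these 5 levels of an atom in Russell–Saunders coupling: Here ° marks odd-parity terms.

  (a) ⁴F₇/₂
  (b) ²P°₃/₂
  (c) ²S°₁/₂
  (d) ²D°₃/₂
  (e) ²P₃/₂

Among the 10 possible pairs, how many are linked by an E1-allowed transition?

(a)–(b): forbidden (ΔS, ΔL, ΔJ).
(a)–(c): forbidden (ΔS, ΔL, ΔJ).
(a)–(d): forbidden (ΔS, ΔJ).
(a)–(e): forbidden (parity, ΔS, ΔL, ΔJ).
(b)–(c): forbidden (parity).
(b)–(d): forbidden (parity).
(b)–(e): allowed.
(c)–(d): forbidden (parity, ΔL).
(c)–(e): allowed.
(d)–(e): allowed.
Allowed pairs: 3 of 10.

3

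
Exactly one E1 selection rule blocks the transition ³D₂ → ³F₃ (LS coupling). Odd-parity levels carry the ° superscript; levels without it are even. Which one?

parity

Parity must change: even → even — ✗.
ΔS = 0: S: 1 → 1 — ✓.
ΔL = 0, ±1 (not L=0↔0): L: 2 → 3, ΔL = +1 — ✓.
ΔJ = 0, ±1 (not J=0↔0): J: 2 → 3, ΔJ = +1 — ✓.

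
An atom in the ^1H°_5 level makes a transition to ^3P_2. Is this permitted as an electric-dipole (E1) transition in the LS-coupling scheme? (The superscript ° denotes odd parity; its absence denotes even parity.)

Parity must change: odd → even — ok.
ΔS = 0: S: 0 → 1 — fails.
ΔL = 0, ±1 (not L=0↔0): L: 5 → 1, ΔL = -4 — fails.
ΔJ = 0, ±1 (not J=0↔0): J: 5 → 2, ΔJ = -3 — fails.
Rule(s) violated: ΔS, ΔL, ΔJ.

forbidden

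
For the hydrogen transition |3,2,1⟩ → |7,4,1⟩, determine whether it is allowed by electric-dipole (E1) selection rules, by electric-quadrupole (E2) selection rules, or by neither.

E2

Δl = 4 − 2 = +2; l_i + l_f = 6.
Δm_l = +0.
E1 (Δl = ±1, |Δm_l| ≤ 1): not satisfied.
E2 (Δl = 0,±2, l_i+l_f ≥ 2, |Δm_l| ≤ 2): satisfied.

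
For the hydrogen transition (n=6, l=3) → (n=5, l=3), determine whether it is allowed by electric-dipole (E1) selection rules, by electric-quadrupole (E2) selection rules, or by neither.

Δl = 3 − 3 = +0; l_i + l_f = 6.
E1 (Δl = ±1): not satisfied.
E2 (Δl = 0,±2, l_i+l_f ≥ 2): satisfied.

E2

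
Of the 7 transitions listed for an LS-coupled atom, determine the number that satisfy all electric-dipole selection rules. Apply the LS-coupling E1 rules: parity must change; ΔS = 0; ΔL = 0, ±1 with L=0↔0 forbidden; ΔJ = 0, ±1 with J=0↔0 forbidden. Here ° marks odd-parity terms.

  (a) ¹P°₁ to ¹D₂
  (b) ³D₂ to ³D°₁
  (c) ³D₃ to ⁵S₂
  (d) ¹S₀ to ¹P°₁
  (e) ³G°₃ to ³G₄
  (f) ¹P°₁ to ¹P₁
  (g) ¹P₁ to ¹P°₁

6

(a) allowed
(b) allowed
(c) forbidden (parity, ΔS, ΔL fail)
(d) allowed
(e) allowed
(f) allowed
(g) allowed
Total allowed: 6 of 7.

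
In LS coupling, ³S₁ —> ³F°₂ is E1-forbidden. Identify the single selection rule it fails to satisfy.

Reading off the term symbols: S 1→1, L 0→3, J 1→2, parity even→odd.
Parity must change: even → odd — ok.
ΔS = 0: S: 1 → 1 — ok.
ΔL = 0, ±1 (not L=0↔0): L: 0 → 3, ΔL = +3 — fails.
ΔJ = 0, ±1 (not J=0↔0): J: 1 → 2, ΔJ = +1 — ok.

the ΔL = 0, ±1 rule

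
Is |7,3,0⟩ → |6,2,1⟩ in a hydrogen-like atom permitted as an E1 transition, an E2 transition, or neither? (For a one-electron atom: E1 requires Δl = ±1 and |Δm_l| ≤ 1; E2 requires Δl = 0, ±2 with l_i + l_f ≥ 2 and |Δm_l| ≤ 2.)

E1

Δl = 2 − 3 = -1; l_i + l_f = 5.
Δm_l = +1.
E1 (Δl = ±1, |Δm_l| ≤ 1): satisfied.
E2 (Δl = 0,±2, l_i+l_f ≥ 2, |Δm_l| ≤ 2): not satisfied.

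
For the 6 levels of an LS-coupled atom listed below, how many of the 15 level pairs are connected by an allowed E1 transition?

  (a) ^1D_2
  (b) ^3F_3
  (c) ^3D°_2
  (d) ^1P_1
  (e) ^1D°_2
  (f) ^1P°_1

5

(a)–(b): forbidden (parity, ΔS).
(a)–(c): forbidden (ΔS).
(a)–(d): forbidden (parity).
(a)–(e): allowed.
(a)–(f): allowed.
(b)–(c): allowed.
(b)–(d): forbidden (parity, ΔS, ΔL, ΔJ).
(b)–(e): forbidden (ΔS).
(b)–(f): forbidden (ΔS, ΔL, ΔJ).
(c)–(d): forbidden (ΔS).
(c)–(e): forbidden (parity, ΔS).
(c)–(f): forbidden (parity, ΔS).
(d)–(e): allowed.
(d)–(f): allowed.
(e)–(f): forbidden (parity).
Allowed pairs: 5 of 15.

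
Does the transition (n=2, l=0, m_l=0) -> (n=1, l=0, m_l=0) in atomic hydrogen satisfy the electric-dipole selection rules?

forbidden

Δl = 0 − 0 = +0; the E1 rule Δl = ±1 is fails.
m_l: 0 → 0 (Δm_l = +0). |Δm_l| ≤ 1 ok.
The transition is electric-dipole forbidden.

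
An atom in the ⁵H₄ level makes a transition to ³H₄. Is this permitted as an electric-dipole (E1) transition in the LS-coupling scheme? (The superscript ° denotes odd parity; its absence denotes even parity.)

forbidden

Initial level: S=2, L=5, J=4, parity even. Final level: S=1, L=5, J=4, parity even.
Parity must change: even → even — fails.
ΔS = 0: S: 2 → 1 — fails.
ΔL = 0, ±1 (not L=0↔0): L: 5 → 5, ΔL = +0 — passes.
ΔJ = 0, ±1 (not J=0↔0): J: 4 → 4, ΔJ = +0 — passes.
Rule(s) violated: parity, ΔS.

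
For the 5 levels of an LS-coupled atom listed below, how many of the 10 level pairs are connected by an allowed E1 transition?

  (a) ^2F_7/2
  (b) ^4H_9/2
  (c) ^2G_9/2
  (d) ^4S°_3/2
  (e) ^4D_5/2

0

(a)–(b): forbidden (parity, ΔS, ΔL).
(a)–(c): forbidden (parity).
(a)–(d): forbidden (ΔS, ΔL, ΔJ).
(a)–(e): forbidden (parity, ΔS).
(b)–(c): forbidden (parity, ΔS).
(b)–(d): forbidden (ΔL, ΔJ).
(b)–(e): forbidden (parity, ΔL, ΔJ).
(c)–(d): forbidden (ΔS, ΔL, ΔJ).
(c)–(e): forbidden (parity, ΔS, ΔL, ΔJ).
(d)–(e): forbidden (ΔL).
Allowed pairs: 0 of 10.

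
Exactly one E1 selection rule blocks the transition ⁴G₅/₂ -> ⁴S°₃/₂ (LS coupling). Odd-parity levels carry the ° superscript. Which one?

the ΔL = 0, ±1 rule

Parity must change: even → odd — ok.
ΔS = 0: S: 3/2 → 3/2 — ok.
ΔL = 0, ±1 (not L=0↔0): L: 4 → 0, ΔL = -4 — fails.
ΔJ = 0, ±1 (not J=0↔0): J: 5/2 → 3/2, ΔJ = -1 — ok.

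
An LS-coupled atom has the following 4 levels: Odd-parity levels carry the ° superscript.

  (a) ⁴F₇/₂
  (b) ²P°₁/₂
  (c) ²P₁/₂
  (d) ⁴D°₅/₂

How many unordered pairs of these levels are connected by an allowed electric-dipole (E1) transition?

(a)–(b): forbidden (ΔS, ΔL, ΔJ).
(a)–(c): forbidden (parity, ΔS, ΔL, ΔJ).
(a)–(d): allowed.
(b)–(c): allowed.
(b)–(d): forbidden (parity, ΔS, ΔJ).
(c)–(d): forbidden (ΔS, ΔJ).
Allowed pairs: 2 of 6.

2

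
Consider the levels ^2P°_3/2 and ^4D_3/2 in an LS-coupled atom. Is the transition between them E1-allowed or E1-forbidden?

forbidden

Parity must change: odd → even — ✓.
ΔS = 0: S: 1/2 → 3/2 — ✗.
ΔL = 0, ±1 (not L=0↔0): L: 1 → 2, ΔL = +1 — ✓.
ΔJ = 0, ±1 (not J=0↔0): J: 3/2 → 3/2, ΔJ = +0 — ✓.
Rule(s) violated: ΔS.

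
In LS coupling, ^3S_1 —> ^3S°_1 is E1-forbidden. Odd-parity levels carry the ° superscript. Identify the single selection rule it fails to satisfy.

Initial level: S=1, L=0, J=1, parity even. Final level: S=1, L=0, J=1, parity odd.
Parity must change: even → odd — passes.
ΔS = 0: S: 1 → 1 — passes.
ΔL = 0, ±1 (not L=0↔0): L: 0 → 0, ΔL = +0 — fails.
ΔJ = 0, ±1 (not J=0↔0): J: 1 → 1, ΔJ = +0 — passes.

the L=0 ↔ L=0 exclusion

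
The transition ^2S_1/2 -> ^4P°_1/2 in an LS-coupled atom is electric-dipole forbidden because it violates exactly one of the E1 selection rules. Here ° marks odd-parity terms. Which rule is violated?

Reading off the term symbols: S 1/2→3/2, L 0→1, J 1/2→1/2, parity even→odd.
Parity must change: even → odd — ✓.
ΔS = 0: S: 1/2 → 3/2 — ✗.
ΔL = 0, ±1 (not L=0↔0): L: 0 → 1, ΔL = +1 — ✓.
ΔJ = 0, ±1 (not J=0↔0): J: 1/2 → 1/2, ΔJ = +0 — ✓.

the ΔS = 0 rule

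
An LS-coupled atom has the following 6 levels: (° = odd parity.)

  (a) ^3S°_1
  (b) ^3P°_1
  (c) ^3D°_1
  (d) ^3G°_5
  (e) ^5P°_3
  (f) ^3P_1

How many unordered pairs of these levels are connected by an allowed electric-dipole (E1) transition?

(a)–(b): forbidden (parity).
(a)–(c): forbidden (parity, ΔL).
(a)–(d): forbidden (parity, ΔL, ΔJ).
(a)–(e): forbidden (parity, ΔS, ΔJ).
(a)–(f): allowed.
(b)–(c): forbidden (parity).
(b)–(d): forbidden (parity, ΔL, ΔJ).
(b)–(e): forbidden (parity, ΔS, ΔJ).
(b)–(f): allowed.
(c)–(d): forbidden (parity, ΔL, ΔJ).
(c)–(e): forbidden (parity, ΔS, ΔJ).
(c)–(f): allowed.
(d)–(e): forbidden (parity, ΔS, ΔL, ΔJ).
(d)–(f): forbidden (ΔL, ΔJ).
(e)–(f): forbidden (ΔS, ΔJ).
Allowed pairs: 3 of 15.

3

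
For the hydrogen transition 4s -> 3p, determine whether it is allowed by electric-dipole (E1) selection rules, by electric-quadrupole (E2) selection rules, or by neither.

Δl = 1 − 0 = +1; l_i + l_f = 1.
E1 (Δl = ±1): satisfied.
E2 (Δl = 0,±2, l_i+l_f ≥ 2): not satisfied.

E1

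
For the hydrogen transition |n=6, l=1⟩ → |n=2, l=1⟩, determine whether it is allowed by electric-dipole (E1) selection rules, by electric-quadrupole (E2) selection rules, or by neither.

E2

Δl = 1 − 1 = +0; l_i + l_f = 2.
E1 (Δl = ±1): not satisfied.
E2 (Δl = 0,±2, l_i+l_f ≥ 2): satisfied.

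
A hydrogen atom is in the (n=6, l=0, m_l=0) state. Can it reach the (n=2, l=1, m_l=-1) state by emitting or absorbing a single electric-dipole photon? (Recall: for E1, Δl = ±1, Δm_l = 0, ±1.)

Initial l = 0, final l = 1, so Δl = +1. E1 requires Δl = ±1: satisfied.
m_l: 0 → -1 (Δm_l = -1). |Δm_l| ≤ 1 satisfied.
All E1 selection rules are satisfied.

allowed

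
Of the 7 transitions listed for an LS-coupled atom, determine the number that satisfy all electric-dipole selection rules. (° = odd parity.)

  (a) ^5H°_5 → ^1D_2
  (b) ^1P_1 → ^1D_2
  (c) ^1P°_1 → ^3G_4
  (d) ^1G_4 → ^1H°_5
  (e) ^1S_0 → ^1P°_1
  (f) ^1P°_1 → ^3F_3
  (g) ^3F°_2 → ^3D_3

3

(a) forbidden (ΔS, ΔL, ΔJ fail)
(b) forbidden (parity fails)
(c) forbidden (ΔS, ΔL, ΔJ fail)
(d) allowed
(e) allowed
(f) forbidden (ΔS, ΔL, ΔJ fail)
(g) allowed
Total allowed: 3 of 7.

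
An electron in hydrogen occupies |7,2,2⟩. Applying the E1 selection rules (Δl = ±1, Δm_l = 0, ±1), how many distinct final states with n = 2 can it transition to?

E1 requires Δl = ±1, so l_f ∈ {1, 3}; with 0 ≤ l_f ≤ n_f−1 = 1, the allowed l_f values are {1}.
For l_f = 1: m_f ∈ {m_i−1, m_i, m_i+1} ∩ [−1, 1] = {1} → 1 state.
Total: 1.

1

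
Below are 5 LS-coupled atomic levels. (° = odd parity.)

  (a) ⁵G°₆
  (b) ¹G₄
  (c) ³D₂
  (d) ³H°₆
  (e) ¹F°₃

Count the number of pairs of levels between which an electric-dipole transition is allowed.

1

(a)–(b): forbidden (ΔS, ΔJ).
(a)–(c): forbidden (ΔS, ΔL, ΔJ).
(a)–(d): forbidden (parity, ΔS).
(a)–(e): forbidden (parity, ΔS, ΔJ).
(b)–(c): forbidden (parity, ΔS, ΔL, ΔJ).
(b)–(d): forbidden (ΔS, ΔJ).
(b)–(e): allowed.
(c)–(d): forbidden (ΔL, ΔJ).
(c)–(e): forbidden (ΔS).
(d)–(e): forbidden (parity, ΔS, ΔL, ΔJ).
Allowed pairs: 1 of 10.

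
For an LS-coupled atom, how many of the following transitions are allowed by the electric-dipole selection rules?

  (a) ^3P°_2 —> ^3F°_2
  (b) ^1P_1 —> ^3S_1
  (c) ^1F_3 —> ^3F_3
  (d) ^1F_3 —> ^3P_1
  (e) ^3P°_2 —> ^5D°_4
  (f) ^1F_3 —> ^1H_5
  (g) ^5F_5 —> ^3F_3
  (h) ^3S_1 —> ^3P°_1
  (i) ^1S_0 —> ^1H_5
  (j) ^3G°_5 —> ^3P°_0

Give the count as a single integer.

(a) forbidden (parity, ΔL fail)
(b) forbidden (parity, ΔS fail)
(c) forbidden (parity, ΔS fail)
(d) forbidden (parity, ΔS, ΔL, ΔJ fail)
(e) forbidden (parity, ΔS, ΔJ fail)
(f) forbidden (parity, ΔL, ΔJ fail)
(g) forbidden (parity, ΔS, ΔJ fail)
(h) allowed
(i) forbidden (parity, ΔL, ΔJ fail)
(j) forbidden (parity, ΔL, ΔJ fail)
Total allowed: 1 of 10.

1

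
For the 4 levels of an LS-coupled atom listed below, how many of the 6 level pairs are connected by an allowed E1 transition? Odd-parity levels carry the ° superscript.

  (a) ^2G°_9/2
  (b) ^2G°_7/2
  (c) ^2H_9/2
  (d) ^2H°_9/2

3

(a)–(b): forbidden (parity).
(a)–(c): allowed.
(a)–(d): forbidden (parity).
(b)–(c): allowed.
(b)–(d): forbidden (parity).
(c)–(d): allowed.
Allowed pairs: 3 of 6.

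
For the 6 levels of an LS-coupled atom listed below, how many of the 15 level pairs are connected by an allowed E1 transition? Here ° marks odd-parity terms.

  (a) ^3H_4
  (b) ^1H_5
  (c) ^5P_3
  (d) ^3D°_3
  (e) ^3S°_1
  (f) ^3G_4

(a)–(b): forbidden (parity, ΔS).
(a)–(c): forbidden (parity, ΔS, ΔL).
(a)–(d): forbidden (ΔL).
(a)–(e): forbidden (ΔL, ΔJ).
(a)–(f): forbidden (parity).
(b)–(c): forbidden (parity, ΔS, ΔL, ΔJ).
(b)–(d): forbidden (ΔS, ΔL, ΔJ).
(b)–(e): forbidden (ΔS, ΔL, ΔJ).
(b)–(f): forbidden (parity, ΔS).
(c)–(d): forbidden (ΔS).
(c)–(e): forbidden (ΔS, ΔJ).
(c)–(f): forbidden (parity, ΔS, ΔL).
(d)–(e): forbidden (parity, ΔL, ΔJ).
(d)–(f): forbidden (ΔL).
(e)–(f): forbidden (ΔL, ΔJ).
Allowed pairs: 0 of 15.

0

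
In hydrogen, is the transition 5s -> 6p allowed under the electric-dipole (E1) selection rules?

allowed

Δl = 1 − 0 = +1; the E1 rule Δl = ±1 is ok.
All E1 selection rules are satisfied.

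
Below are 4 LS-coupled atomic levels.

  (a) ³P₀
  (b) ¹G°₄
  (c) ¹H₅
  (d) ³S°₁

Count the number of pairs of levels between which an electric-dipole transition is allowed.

(a)–(b): forbidden (ΔS, ΔL, ΔJ).
(a)–(c): forbidden (parity, ΔS, ΔL, ΔJ).
(a)–(d): allowed.
(b)–(c): allowed.
(b)–(d): forbidden (parity, ΔS, ΔL, ΔJ).
(c)–(d): forbidden (ΔS, ΔL, ΔJ).
Allowed pairs: 2 of 6.

2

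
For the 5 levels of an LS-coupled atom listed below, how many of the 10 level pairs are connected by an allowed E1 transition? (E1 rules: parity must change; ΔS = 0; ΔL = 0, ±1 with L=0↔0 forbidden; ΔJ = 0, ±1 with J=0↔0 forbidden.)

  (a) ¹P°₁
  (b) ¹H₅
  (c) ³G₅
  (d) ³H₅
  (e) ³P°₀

(a)–(b): forbidden (ΔL, ΔJ).
(a)–(c): forbidden (ΔS, ΔL, ΔJ).
(a)–(d): forbidden (ΔS, ΔL, ΔJ).
(a)–(e): forbidden (parity, ΔS).
(b)–(c): forbidden (parity, ΔS).
(b)–(d): forbidden (parity, ΔS).
(b)–(e): forbidden (ΔS, ΔL, ΔJ).
(c)–(d): forbidden (parity).
(c)–(e): forbidden (ΔL, ΔJ).
(d)–(e): forbidden (ΔL, ΔJ).
Allowed pairs: 0 of 10.

0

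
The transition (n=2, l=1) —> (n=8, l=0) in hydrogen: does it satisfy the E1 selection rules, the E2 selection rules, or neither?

Δl = 0 − 1 = -1; l_i + l_f = 1.
E1 (Δl = ±1): satisfied.
E2 (Δl = 0,±2, l_i+l_f ≥ 2): not satisfied.

E1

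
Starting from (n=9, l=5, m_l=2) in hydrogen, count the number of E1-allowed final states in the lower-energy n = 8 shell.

E1 requires Δl = ±1, so l_f ∈ {4, 6}; with 0 ≤ l_f ≤ n_f−1 = 7, the allowed l_f values are {4, 6}.
For l_f = 4: m_f ∈ {m_i−1, m_i, m_i+1} ∩ [−4, 4] = {1, 2, 3} → 3 states.
For l_f = 6: m_f ∈ {m_i−1, m_i, m_i+1} ∩ [−6, 6] = {1, 2, 3} → 3 states.
Total: 6.

6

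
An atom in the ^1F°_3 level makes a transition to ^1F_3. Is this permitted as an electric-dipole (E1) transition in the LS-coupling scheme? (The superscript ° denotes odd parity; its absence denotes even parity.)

Reading off the term symbols: S 0→0, L 3→3, J 3→3, parity odd→even.
Parity must change: odd → even — passes.
ΔS = 0: S: 0 → 0 — passes.
ΔL = 0, ±1 (not L=0↔0): L: 3 → 3, ΔL = +0 — passes.
ΔJ = 0, ±1 (not J=0↔0): J: 3 → 3, ΔJ = +0 — passes.
All four E1 rules are satisfied.

allowed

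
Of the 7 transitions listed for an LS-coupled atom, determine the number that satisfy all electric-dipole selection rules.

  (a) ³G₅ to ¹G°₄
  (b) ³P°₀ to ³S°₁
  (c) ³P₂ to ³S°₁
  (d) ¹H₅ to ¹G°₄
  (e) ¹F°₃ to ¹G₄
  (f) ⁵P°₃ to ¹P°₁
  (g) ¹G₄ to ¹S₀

3

(a) forbidden (ΔS fails)
(b) forbidden (parity fails)
(c) allowed
(d) allowed
(e) allowed
(f) forbidden (parity, ΔS, ΔJ fail)
(g) forbidden (parity, ΔL, ΔJ fail)
Total allowed: 3 of 7.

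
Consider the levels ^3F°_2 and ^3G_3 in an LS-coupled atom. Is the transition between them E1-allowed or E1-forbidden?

allowed

Initial level: S=1, L=3, J=2, parity odd. Final level: S=1, L=4, J=3, parity even.
ΔJ = 0, ±1 (not J=0↔0): J: 2 → 3, ΔJ = +1 — ok.
ΔL = 0, ±1 (not L=0↔0): L: 3 → 4, ΔL = +1 — ok.
Parity must change: odd → even — ok.
ΔS = 0: S: 1 → 1 — ok.
All four E1 rules are satisfied.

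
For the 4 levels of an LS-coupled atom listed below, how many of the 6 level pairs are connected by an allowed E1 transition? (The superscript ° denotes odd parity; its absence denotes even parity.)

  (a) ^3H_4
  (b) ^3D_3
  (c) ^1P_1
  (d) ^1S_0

0

(a)–(b): forbidden (parity, ΔL).
(a)–(c): forbidden (parity, ΔS, ΔL, ΔJ).
(a)–(d): forbidden (parity, ΔS, ΔL, ΔJ).
(b)–(c): forbidden (parity, ΔS, ΔJ).
(b)–(d): forbidden (parity, ΔS, ΔL, ΔJ).
(c)–(d): forbidden (parity).
Allowed pairs: 0 of 6.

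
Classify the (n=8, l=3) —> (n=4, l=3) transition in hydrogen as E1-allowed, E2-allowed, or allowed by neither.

E2

Δl = 3 − 3 = +0; l_i + l_f = 6.
E1 (Δl = ±1): not satisfied.
E2 (Δl = 0,±2, l_i+l_f ≥ 2): satisfied.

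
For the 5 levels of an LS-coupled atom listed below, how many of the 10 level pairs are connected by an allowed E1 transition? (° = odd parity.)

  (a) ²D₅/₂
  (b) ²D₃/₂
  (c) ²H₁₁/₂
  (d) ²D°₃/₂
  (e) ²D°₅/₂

4

(a)–(b): forbidden (parity).
(a)–(c): forbidden (parity, ΔL, ΔJ).
(a)–(d): allowed.
(a)–(e): allowed.
(b)–(c): forbidden (parity, ΔL, ΔJ).
(b)–(d): allowed.
(b)–(e): allowed.
(c)–(d): forbidden (ΔL, ΔJ).
(c)–(e): forbidden (ΔL, ΔJ).
(d)–(e): forbidden (parity).
Allowed pairs: 4 of 10.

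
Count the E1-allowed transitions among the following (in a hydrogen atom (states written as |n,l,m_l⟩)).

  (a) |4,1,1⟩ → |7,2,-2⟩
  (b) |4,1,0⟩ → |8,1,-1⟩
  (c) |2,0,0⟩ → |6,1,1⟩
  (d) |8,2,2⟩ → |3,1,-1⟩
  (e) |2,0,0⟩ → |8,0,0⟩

(a) forbidden — Δm_l = -3 (E1 requires Δm_l = 0, ±1)
(b) forbidden — Δl = +0 (E1 requires Δl = ±1)
(c) allowed
(d) forbidden — Δm_l = -3 (E1 requires Δm_l = 0, ±1)
(e) forbidden — Δl = +0 (E1 requires Δl = ±1)
Total allowed: 1 of 5.

1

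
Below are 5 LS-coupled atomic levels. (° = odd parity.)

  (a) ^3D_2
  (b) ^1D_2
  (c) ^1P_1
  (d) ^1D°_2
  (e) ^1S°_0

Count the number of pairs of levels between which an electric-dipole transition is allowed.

(a)–(b): forbidden (parity, ΔS).
(a)–(c): forbidden (parity, ΔS).
(a)–(d): forbidden (ΔS).
(a)–(e): forbidden (ΔS, ΔL, ΔJ).
(b)–(c): forbidden (parity).
(b)–(d): allowed.
(b)–(e): forbidden (ΔL, ΔJ).
(c)–(d): allowed.
(c)–(e): allowed.
(d)–(e): forbidden (parity, ΔL, ΔJ).
Allowed pairs: 3 of 10.

3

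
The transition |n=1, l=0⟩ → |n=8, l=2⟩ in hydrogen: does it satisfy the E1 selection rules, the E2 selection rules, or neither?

E2

Δl = 2 − 0 = +2; l_i + l_f = 2.
E1 (Δl = ±1): not satisfied.
E2 (Δl = 0,±2, l_i+l_f ≥ 2): satisfied.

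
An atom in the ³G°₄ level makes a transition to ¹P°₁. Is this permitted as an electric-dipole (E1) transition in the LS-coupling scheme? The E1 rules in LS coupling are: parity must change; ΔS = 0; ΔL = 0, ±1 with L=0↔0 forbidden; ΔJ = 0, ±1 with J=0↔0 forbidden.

Reading off the term symbols: S 1→0, L 4→1, J 4→1, parity odd→odd.
Parity must change: odd → odd — fails.
ΔS = 0: S: 1 → 0 — fails.
ΔL = 0, ±1 (not L=0↔0): L: 4 → 1, ΔL = -3 — fails.
ΔJ = 0, ±1 (not J=0↔0): J: 4 → 1, ΔJ = -3 — fails.
Rule(s) violated: parity, ΔS, ΔL, ΔJ.

forbidden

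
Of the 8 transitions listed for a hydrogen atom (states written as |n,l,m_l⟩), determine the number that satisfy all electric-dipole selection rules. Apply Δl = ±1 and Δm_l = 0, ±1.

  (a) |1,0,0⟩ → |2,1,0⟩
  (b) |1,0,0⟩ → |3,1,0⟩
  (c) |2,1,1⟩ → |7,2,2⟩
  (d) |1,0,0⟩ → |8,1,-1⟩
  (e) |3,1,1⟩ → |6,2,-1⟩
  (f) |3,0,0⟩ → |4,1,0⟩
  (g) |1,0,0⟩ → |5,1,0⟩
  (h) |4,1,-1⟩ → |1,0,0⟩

(a) allowed
(b) allowed
(c) allowed
(d) allowed
(e) forbidden — Δm_l = -2 (E1 requires Δm_l = 0, ±1)
(f) allowed
(g) allowed
(h) allowed
Total allowed: 7 of 8.

7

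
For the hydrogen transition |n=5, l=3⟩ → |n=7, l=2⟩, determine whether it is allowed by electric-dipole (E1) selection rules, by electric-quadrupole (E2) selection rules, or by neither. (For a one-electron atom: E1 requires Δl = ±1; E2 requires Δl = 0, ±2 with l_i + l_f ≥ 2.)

E1

Δl = 2 − 3 = -1; l_i + l_f = 5.
E1 (Δl = ±1): satisfied.
E2 (Δl = 0,±2, l_i+l_f ≥ 2): not satisfied.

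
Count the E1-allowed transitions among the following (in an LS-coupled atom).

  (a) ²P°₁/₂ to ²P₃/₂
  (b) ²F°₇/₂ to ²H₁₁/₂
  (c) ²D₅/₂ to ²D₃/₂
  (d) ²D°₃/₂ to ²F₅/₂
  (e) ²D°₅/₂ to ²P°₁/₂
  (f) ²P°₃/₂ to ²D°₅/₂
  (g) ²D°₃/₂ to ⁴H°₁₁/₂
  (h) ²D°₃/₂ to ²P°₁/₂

(a) allowed
(b) forbidden (ΔL, ΔJ fail)
(c) forbidden (parity fails)
(d) allowed
(e) forbidden (parity, ΔJ fail)
(f) forbidden (parity fails)
(g) forbidden (parity, ΔS, ΔL, ΔJ fail)
(h) forbidden (parity fails)
Total allowed: 2 of 8.

2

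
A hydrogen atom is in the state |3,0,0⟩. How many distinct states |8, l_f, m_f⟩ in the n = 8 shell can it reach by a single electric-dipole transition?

E1 requires Δl = ±1, so l_f ∈ {-1, 1}; with 0 ≤ l_f ≤ n_f−1 = 7, the allowed l_f values are {1}.
For l_f = 1: m_f ∈ {m_i−1, m_i, m_i+1} ∩ [−1, 1] = {-1, 0, 1} → 3 states.
Total: 3.

3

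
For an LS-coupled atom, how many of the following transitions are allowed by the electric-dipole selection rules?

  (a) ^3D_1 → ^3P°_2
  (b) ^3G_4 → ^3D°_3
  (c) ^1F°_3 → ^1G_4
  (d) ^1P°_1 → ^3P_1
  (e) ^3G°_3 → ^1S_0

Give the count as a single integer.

(a) allowed
(b) forbidden (ΔL fails)
(c) allowed
(d) forbidden (ΔS fails)
(e) forbidden (ΔS, ΔL, ΔJ fail)
Total allowed: 2 of 5.

2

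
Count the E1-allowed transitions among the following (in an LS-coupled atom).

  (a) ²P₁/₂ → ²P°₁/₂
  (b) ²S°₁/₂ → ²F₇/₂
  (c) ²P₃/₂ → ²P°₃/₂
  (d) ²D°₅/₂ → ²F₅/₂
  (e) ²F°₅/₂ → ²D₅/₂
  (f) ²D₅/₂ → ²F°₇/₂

5

(a) allowed
(b) forbidden (ΔL, ΔJ fail)
(c) allowed
(d) allowed
(e) allowed
(f) allowed
Total allowed: 5 of 6.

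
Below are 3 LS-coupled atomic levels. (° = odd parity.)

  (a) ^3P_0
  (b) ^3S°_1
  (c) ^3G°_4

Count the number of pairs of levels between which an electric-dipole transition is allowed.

1

(a)–(b): allowed.
(a)–(c): forbidden (ΔL, ΔJ).
(b)–(c): forbidden (parity, ΔL, ΔJ).
Allowed pairs: 1 of 3.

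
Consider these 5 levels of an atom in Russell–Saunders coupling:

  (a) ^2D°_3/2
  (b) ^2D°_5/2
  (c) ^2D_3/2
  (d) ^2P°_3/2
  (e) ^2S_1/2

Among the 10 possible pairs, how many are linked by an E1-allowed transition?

(a)–(b): forbidden (parity).
(a)–(c): allowed.
(a)–(d): forbidden (parity).
(a)–(e): forbidden (ΔL).
(b)–(c): allowed.
(b)–(d): forbidden (parity).
(b)–(e): forbidden (ΔL, ΔJ).
(c)–(d): allowed.
(c)–(e): forbidden (parity, ΔL).
(d)–(e): allowed.
Allowed pairs: 4 of 10.

4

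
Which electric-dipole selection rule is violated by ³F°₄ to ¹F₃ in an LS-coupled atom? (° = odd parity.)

Initial level: S=1, L=3, J=4, parity odd. Final level: S=0, L=3, J=3, parity even.
ΔL = 0, ±1 (not L=0↔0): L: 3 → 3, ΔL = +0 — ✓.
Parity must change: odd → even — ✓.
ΔJ = 0, ±1 (not J=0↔0): J: 4 → 3, ΔJ = -1 — ✓.
ΔS = 0: S: 1 → 0 — ✗.

the ΔS = 0 rule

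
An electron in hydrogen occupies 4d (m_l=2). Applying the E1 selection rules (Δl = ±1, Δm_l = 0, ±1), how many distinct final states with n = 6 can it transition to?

E1 requires Δl = ±1, so l_f ∈ {1, 3}; with 0 ≤ l_f ≤ n_f−1 = 5, the allowed l_f values are {1, 3}.
For l_f = 1: m_f ∈ {m_i−1, m_i, m_i+1} ∩ [−1, 1] = {1} → 1 state.
For l_f = 3: m_f ∈ {m_i−1, m_i, m_i+1} ∩ [−3, 3] = {1, 2, 3} → 3 states.
Total: 4.

4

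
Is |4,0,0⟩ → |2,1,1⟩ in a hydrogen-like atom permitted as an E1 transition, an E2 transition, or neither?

E1

Δl = 1 − 0 = +1; l_i + l_f = 1.
Δm_l = +1.
E1 (Δl = ±1, |Δm_l| ≤ 1): satisfied.
E2 (Δl = 0,±2, l_i+l_f ≥ 2, |Δm_l| ≤ 2): not satisfied.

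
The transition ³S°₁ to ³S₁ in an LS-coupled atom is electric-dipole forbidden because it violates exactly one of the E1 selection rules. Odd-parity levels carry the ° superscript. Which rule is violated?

the L=0 ↔ L=0 exclusion

Parity must change: odd → even — ok.
ΔS = 0: S: 1 → 1 — ok.
ΔL = 0, ±1 (not L=0↔0): L: 0 → 0, ΔL = +0 — fails.
ΔJ = 0, ±1 (not J=0↔0): J: 1 → 1, ΔJ = +0 — ok.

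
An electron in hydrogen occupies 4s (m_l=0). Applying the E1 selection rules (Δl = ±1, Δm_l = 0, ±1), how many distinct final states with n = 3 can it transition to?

3

E1 requires Δl = ±1, so l_f ∈ {-1, 1}; with 0 ≤ l_f ≤ n_f−1 = 2, the allowed l_f values are {1}.
For l_f = 1: m_f ∈ {m_i−1, m_i, m_i+1} ∩ [−1, 1] = {-1, 0, 1} → 3 states.
Total: 3.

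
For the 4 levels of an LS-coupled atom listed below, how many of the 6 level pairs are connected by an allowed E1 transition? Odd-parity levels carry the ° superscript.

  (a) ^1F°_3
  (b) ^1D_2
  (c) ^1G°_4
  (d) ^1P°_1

2

(a)–(b): allowed.
(a)–(c): forbidden (parity).
(a)–(d): forbidden (parity, ΔL, ΔJ).
(b)–(c): forbidden (ΔL, ΔJ).
(b)–(d): allowed.
(c)–(d): forbidden (parity, ΔL, ΔJ).
Allowed pairs: 2 of 6.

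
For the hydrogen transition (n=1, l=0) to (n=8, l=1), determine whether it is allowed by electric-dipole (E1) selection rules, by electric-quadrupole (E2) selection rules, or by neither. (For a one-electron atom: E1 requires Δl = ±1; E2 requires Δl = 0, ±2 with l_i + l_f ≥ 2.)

E1

Δl = 1 − 0 = +1; l_i + l_f = 1.
E1 (Δl = ±1): satisfied.
E2 (Δl = 0,±2, l_i+l_f ≥ 2): not satisfied.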